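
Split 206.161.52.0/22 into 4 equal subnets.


New prefix = 22 + 2 = 24
Each subnet has 256 addresses
  206.161.52.0/24
  206.161.53.0/24
  206.161.54.0/24
  206.161.55.0/24
Subnets: 206.161.52.0/24, 206.161.53.0/24, 206.161.54.0/24, 206.161.55.0/24


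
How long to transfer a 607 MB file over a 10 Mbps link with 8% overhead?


Effective throughput = 10 * (1 - 8/100) = 9.2 Mbps
File size in Mb = 607 * 8 = 4856 Mb
Time = 4856 / 9.2
Time = 527.8261 seconds


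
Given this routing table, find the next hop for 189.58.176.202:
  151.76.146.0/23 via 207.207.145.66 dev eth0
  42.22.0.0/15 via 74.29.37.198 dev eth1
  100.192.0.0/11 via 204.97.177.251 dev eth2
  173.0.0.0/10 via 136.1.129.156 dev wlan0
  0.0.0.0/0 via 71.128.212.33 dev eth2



Longest prefix match for 189.58.176.202:
  /23 151.76.146.0: no
  /15 42.22.0.0: no
  /11 100.192.0.0: no
  /10 173.0.0.0: no
  /0 0.0.0.0: MATCH
Selected: next-hop 71.128.212.33 via eth2 (matched /0)


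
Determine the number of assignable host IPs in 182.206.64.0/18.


Host bits = 32 - 18 = 14
Total addresses = 2^14 = 16384
Usable = total - 2 (network and broadcast)
Usable hosts: 16382


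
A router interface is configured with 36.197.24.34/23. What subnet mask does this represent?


/23 means 23 network bits, 9 host bits
Binary: 11111111111111111111111000000000
Mask: 255.255.254.0


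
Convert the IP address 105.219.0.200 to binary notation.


105 = 01101001
219 = 11011011
0 = 00000000
200 = 11001000
Binary: 01101001.11011011.00000000.11001000


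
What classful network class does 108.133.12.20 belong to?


First octet: 108
Binary: 01101100
0xxxxxxx -> Class A (1-126)
Class A, default mask 255.0.0.0 (/8)


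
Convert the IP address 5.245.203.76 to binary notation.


5 = 00000101
245 = 11110101
203 = 11001011
76 = 01001100
Binary: 00000101.11110101.11001011.01001100


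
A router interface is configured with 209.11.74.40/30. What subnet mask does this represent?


/30 means 30 network bits, 2 host bits
Binary: 11111111111111111111111111111100
Mask: 255.255.255.252


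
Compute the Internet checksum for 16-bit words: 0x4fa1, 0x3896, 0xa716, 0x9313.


Sum all words (with carry folding):
+ 0x4fa1 = 0x4fa1
+ 0x3896 = 0x8837
+ 0xa716 = 0x2f4e
+ 0x9313 = 0xc261
One's complement: ~0xc261
Checksum = 0x3d9e


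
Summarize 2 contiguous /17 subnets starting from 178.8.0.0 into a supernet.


Original prefix: /17
Number of subnets: 2 = 2^1
New prefix = 17 - 1 = 16
Supernet: 178.8.0.0/16


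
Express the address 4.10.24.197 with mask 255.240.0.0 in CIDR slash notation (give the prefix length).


Binary: 11111111.11110000.00000000.00000000
Count leading 1s
Prefix: /12


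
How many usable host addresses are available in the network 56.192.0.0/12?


Host bits = 32 - 12 = 20
Total addresses = 2^20 = 1048576
Usable = total - 2 (network and broadcast)
Usable hosts: 1048574


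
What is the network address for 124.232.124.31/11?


IP:   01111100.11101000.01111100.00011111
Mask: 11111111.11100000.00000000.00000000
AND operation:
Net:  01111100.11100000.00000000.00000000
Network: 124.224.0.0/11


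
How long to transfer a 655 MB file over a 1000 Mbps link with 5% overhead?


Effective throughput = 1000 * (1 - 5/100) = 950 Mbps
File size in Mb = 655 * 8 = 5240 Mb
Time = 5240 / 950
Time = 5.5158 seconds


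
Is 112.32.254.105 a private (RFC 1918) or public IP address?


RFC 1918 private ranges:
  10.0.0.0/8 (10.0.0.0 - 10.255.255.255)
  172.16.0.0/12 (172.16.0.0 - 172.31.255.255)
  192.168.0.0/16 (192.168.0.0 - 192.168.255.255)
Public (not in any RFC 1918 range)


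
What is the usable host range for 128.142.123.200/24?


Network: 128.142.123.0
Broadcast: 128.142.123.255
First usable = network + 1
Last usable = broadcast - 1
Range: 128.142.123.1 to 128.142.123.254


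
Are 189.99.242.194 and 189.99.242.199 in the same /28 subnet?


Mask: 255.255.255.240
189.99.242.194 AND mask = 189.99.242.192
189.99.242.199 AND mask = 189.99.242.192
Yes, same subnet (189.99.242.192)


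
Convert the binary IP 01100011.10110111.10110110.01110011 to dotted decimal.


01100011 = 99
10110111 = 183
10110110 = 182
01110011 = 115
IP: 99.183.182.115


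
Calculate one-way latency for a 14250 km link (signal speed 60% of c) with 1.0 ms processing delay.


Speed = 0.6 * 3e5 km/s = 180000 km/s
Propagation delay = 14250 / 180000 = 0.0792 s = 79.1667 ms
Processing delay = 1.0 ms
Total one-way latency = 80.1667 ms


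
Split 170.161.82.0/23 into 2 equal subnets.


New prefix = 23 + 1 = 24
Each subnet has 256 addresses
  170.161.82.0/24
  170.161.83.0/24
Subnets: 170.161.82.0/24, 170.161.83.0/24


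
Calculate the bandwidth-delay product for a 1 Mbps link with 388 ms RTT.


BDP = bandwidth * RTT
= 1 Mbps * 388 ms
= 1 * 1e6 * 388 / 1000 bits
= 388000 bits
= 48500 bytes
= 47.3633 KB
BDP = 388000 bits (48500 bytes)


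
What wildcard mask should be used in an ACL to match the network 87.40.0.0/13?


Subnet mask: 255.248.0.0
Wildcard = 255.255.255.255 - subnet mask
255 - 255 = 0
255 - 248 = 7
255 - 0 = 255
255 - 0 = 255
Wildcard: 0.7.255.255


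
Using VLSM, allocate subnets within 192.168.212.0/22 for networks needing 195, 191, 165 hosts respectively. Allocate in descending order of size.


195 hosts -> /24 (254 usable): 192.168.212.0/24
191 hosts -> /24 (254 usable): 192.168.213.0/24
165 hosts -> /24 (254 usable): 192.168.214.0/24
Allocation: 192.168.212.0/24 (195 hosts, 254 usable); 192.168.213.0/24 (191 hosts, 254 usable); 192.168.214.0/24 (165 hosts, 254 usable)


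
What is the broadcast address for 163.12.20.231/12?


Network: 163.0.0.0/12
Host bits = 20
Set all host bits to 1:
Broadcast: 163.15.255.255


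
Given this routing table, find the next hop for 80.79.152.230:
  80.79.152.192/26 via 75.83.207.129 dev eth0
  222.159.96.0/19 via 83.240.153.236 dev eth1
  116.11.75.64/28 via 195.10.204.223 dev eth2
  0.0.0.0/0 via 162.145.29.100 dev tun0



Longest prefix match for 80.79.152.230:
  /26 80.79.152.192: MATCH
  /19 222.159.96.0: no
  /28 116.11.75.64: no
  /0 0.0.0.0: MATCH
Selected: next-hop 75.83.207.129 via eth0 (matched /26)


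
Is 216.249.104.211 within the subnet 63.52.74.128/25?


Subnet network: 63.52.74.128
Test IP AND mask: 216.249.104.128
No, 216.249.104.211 is not in 63.52.74.128/25


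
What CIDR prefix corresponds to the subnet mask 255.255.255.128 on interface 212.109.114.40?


Binary: 11111111.11111111.11111111.10000000
Count leading 1s
Prefix: /25


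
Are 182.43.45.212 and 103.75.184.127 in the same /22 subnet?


Mask: 255.255.252.0
182.43.45.212 AND mask = 182.43.44.0
103.75.184.127 AND mask = 103.75.184.0
No, different subnets (182.43.44.0 vs 103.75.184.0)


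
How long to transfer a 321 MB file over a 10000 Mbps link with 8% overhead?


Effective throughput = 10000 * (1 - 8/100) = 9200 Mbps
File size in Mb = 321 * 8 = 2568 Mb
Time = 2568 / 9200
Time = 0.2791 seconds


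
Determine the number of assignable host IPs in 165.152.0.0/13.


Host bits = 32 - 13 = 19
Total addresses = 2^19 = 524288
Usable = total - 2 (network and broadcast)
Usable hosts: 524286


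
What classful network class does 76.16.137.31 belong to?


First octet: 76
Binary: 01001100
0xxxxxxx -> Class A (1-126)
Class A, default mask 255.0.0.0 (/8)


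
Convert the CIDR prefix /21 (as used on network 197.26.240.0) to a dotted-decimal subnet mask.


/21 means 21 network bits, 11 host bits
Binary: 11111111111111111111100000000000
Mask: 255.255.248.0


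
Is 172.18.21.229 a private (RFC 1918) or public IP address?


RFC 1918 private ranges:
  10.0.0.0/8 (10.0.0.0 - 10.255.255.255)
  172.16.0.0/12 (172.16.0.0 - 172.31.255.255)
  192.168.0.0/16 (192.168.0.0 - 192.168.255.255)
Private (in 172.16.0.0/12)


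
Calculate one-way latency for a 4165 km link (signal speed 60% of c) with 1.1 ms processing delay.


Speed = 0.6 * 3e5 km/s = 180000 km/s
Propagation delay = 4165 / 180000 = 0.0231 s = 23.1389 ms
Processing delay = 1.1 ms
Total one-way latency = 24.2389 ms


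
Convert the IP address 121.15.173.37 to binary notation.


121 = 01111001
15 = 00001111
173 = 10101101
37 = 00100101
Binary: 01111001.00001111.10101101.00100101


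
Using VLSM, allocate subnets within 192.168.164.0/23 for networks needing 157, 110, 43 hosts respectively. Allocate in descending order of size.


157 hosts -> /24 (254 usable): 192.168.164.0/24
110 hosts -> /25 (126 usable): 192.168.165.0/25
43 hosts -> /26 (62 usable): 192.168.165.128/26
Allocation: 192.168.164.0/24 (157 hosts, 254 usable); 192.168.165.0/25 (110 hosts, 126 usable); 192.168.165.128/26 (43 hosts, 62 usable)


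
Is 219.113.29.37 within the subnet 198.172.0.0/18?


Subnet network: 198.172.0.0
Test IP AND mask: 219.113.0.0
No, 219.113.29.37 is not in 198.172.0.0/18


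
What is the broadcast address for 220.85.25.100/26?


Network: 220.85.25.64/26
Host bits = 6
Set all host bits to 1:
Broadcast: 220.85.25.127


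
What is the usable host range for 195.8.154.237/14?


Network: 195.8.0.0
Broadcast: 195.11.255.255
First usable = network + 1
Last usable = broadcast - 1
Range: 195.8.0.1 to 195.11.255.254


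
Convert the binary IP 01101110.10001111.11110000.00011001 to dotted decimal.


01101110 = 110
10001111 = 143
11110000 = 240
00011001 = 25
IP: 110.143.240.25


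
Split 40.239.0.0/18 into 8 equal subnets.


New prefix = 18 + 3 = 21
Each subnet has 2048 addresses
  40.239.0.0/21
  40.239.8.0/21
  40.239.16.0/21
  40.239.24.0/21
  40.239.32.0/21
  40.239.40.0/21
  40.239.48.0/21
  40.239.56.0/21
Subnets: 40.239.0.0/21, 40.239.8.0/21, 40.239.16.0/21, 40.239.24.0/21, 40.239.32.0/21, 40.239.40.0/21, 40.239.48.0/21, 40.239.56.0/21


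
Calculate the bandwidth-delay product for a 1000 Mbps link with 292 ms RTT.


BDP = bandwidth * RTT
= 1000 Mbps * 292 ms
= 1000 * 1e6 * 292 / 1000 bits
= 292000000 bits
= 36500000 bytes
= 35644.5312 KB
BDP = 292000000 bits (36500000 bytes)


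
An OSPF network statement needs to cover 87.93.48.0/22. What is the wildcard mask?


Subnet mask: 255.255.252.0
Wildcard = 255.255.255.255 - subnet mask
255 - 255 = 0
255 - 255 = 0
255 - 252 = 3
255 - 0 = 255
Wildcard: 0.0.3.255


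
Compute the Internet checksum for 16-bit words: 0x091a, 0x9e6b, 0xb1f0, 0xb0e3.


Sum all words (with carry folding):
+ 0x091a = 0x091a
+ 0x9e6b = 0xa785
+ 0xb1f0 = 0x5976
+ 0xb0e3 = 0x0a5a
One's complement: ~0x0a5a
Checksum = 0xf5a5


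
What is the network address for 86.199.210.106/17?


IP:   01010110.11000111.11010010.01101010
Mask: 11111111.11111111.10000000.00000000
AND operation:
Net:  01010110.11000111.10000000.00000000
Network: 86.199.128.0/17


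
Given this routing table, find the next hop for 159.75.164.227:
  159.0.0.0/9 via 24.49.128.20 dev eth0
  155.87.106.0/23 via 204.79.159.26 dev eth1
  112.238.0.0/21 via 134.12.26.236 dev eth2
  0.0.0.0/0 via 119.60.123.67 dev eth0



Longest prefix match for 159.75.164.227:
  /9 159.0.0.0: MATCH
  /23 155.87.106.0: no
  /21 112.238.0.0: no
  /0 0.0.0.0: MATCH
Selected: next-hop 24.49.128.20 via eth0 (matched /9)


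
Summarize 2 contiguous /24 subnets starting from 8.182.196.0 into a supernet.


Original prefix: /24
Number of subnets: 2 = 2^1
New prefix = 24 - 1 = 23
Supernet: 8.182.196.0/23


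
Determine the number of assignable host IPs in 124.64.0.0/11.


Host bits = 32 - 11 = 21
Total addresses = 2^21 = 2097152
Usable = total - 2 (network and broadcast)
Usable hosts: 2097150


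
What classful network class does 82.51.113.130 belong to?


First octet: 82
Binary: 01010010
0xxxxxxx -> Class A (1-126)
Class A, default mask 255.0.0.0 (/8)


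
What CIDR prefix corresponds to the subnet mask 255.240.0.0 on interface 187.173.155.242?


Binary: 11111111.11110000.00000000.00000000
Count leading 1s
Prefix: /12


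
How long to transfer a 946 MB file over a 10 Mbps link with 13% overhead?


Effective throughput = 10 * (1 - 13/100) = 8.7 Mbps
File size in Mb = 946 * 8 = 7568 Mb
Time = 7568 / 8.7
Time = 869.8851 seconds


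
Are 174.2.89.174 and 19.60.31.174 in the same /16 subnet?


Mask: 255.255.0.0
174.2.89.174 AND mask = 174.2.0.0
19.60.31.174 AND mask = 19.60.0.0
No, different subnets (174.2.0.0 vs 19.60.0.0)


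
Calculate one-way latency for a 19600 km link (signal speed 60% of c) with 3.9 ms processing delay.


Speed = 0.6 * 3e5 km/s = 180000 km/s
Propagation delay = 19600 / 180000 = 0.1089 s = 108.8889 ms
Processing delay = 3.9 ms
Total one-way latency = 112.7889 ms


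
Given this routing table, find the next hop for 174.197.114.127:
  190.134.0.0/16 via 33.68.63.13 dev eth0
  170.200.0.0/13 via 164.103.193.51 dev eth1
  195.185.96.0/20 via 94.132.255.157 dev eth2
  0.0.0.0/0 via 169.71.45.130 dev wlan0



Longest prefix match for 174.197.114.127:
  /16 190.134.0.0: no
  /13 170.200.0.0: no
  /20 195.185.96.0: no
  /0 0.0.0.0: MATCH
Selected: next-hop 169.71.45.130 via wlan0 (matched /0)


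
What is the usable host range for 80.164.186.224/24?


Network: 80.164.186.0
Broadcast: 80.164.186.255
First usable = network + 1
Last usable = broadcast - 1
Range: 80.164.186.1 to 80.164.186.254


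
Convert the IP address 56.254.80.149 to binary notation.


56 = 00111000
254 = 11111110
80 = 01010000
149 = 10010101
Binary: 00111000.11111110.01010000.10010101


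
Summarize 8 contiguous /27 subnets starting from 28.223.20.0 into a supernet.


Original prefix: /27
Number of subnets: 8 = 2^3
New prefix = 27 - 3 = 24
Supernet: 28.223.20.0/24


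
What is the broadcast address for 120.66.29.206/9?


Network: 120.0.0.0/9
Host bits = 23
Set all host bits to 1:
Broadcast: 120.127.255.255


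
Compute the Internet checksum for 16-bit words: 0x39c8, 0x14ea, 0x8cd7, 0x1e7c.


Sum all words (with carry folding):
+ 0x39c8 = 0x39c8
+ 0x14ea = 0x4eb2
+ 0x8cd7 = 0xdb89
+ 0x1e7c = 0xfa05
One's complement: ~0xfa05
Checksum = 0x05fa


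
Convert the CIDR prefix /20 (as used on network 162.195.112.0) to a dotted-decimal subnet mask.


/20 means 20 network bits, 12 host bits
Binary: 11111111111111111111000000000000
Mask: 255.255.240.0


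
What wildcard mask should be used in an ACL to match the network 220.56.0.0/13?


Subnet mask: 255.248.0.0
Wildcard = 255.255.255.255 - subnet mask
255 - 255 = 0
255 - 248 = 7
255 - 0 = 255
255 - 0 = 255
Wildcard: 0.7.255.255


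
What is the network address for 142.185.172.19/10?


IP:   10001110.10111001.10101100.00010011
Mask: 11111111.11000000.00000000.00000000
AND operation:
Net:  10001110.10000000.00000000.00000000
Network: 142.128.0.0/10


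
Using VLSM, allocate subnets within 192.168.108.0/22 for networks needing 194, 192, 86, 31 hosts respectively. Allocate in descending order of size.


194 hosts -> /24 (254 usable): 192.168.108.0/24
192 hosts -> /24 (254 usable): 192.168.109.0/24
86 hosts -> /25 (126 usable): 192.168.110.0/25
31 hosts -> /26 (62 usable): 192.168.110.128/26
Allocation: 192.168.108.0/24 (194 hosts, 254 usable); 192.168.109.0/24 (192 hosts, 254 usable); 192.168.110.0/25 (86 hosts, 126 usable); 192.168.110.128/26 (31 hosts, 62 usable)


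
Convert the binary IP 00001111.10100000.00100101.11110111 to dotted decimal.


00001111 = 15
10100000 = 160
00100101 = 37
11110111 = 247
IP: 15.160.37.247


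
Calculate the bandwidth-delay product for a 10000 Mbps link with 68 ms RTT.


BDP = bandwidth * RTT
= 10000 Mbps * 68 ms
= 10000 * 1e6 * 68 / 1000 bits
= 680000000 bits
= 85000000 bytes
= 83007.8125 KB
BDP = 680000000 bits (85000000 bytes)


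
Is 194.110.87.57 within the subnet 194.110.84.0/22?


Subnet network: 194.110.84.0
Test IP AND mask: 194.110.84.0
Yes, 194.110.87.57 is in 194.110.84.0/22


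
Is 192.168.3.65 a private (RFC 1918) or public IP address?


RFC 1918 private ranges:
  10.0.0.0/8 (10.0.0.0 - 10.255.255.255)
  172.16.0.0/12 (172.16.0.0 - 172.31.255.255)
  192.168.0.0/16 (192.168.0.0 - 192.168.255.255)
Private (in 192.168.0.0/16)


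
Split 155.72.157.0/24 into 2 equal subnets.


New prefix = 24 + 1 = 25
Each subnet has 128 addresses
  155.72.157.0/25
  155.72.157.128/25
Subnets: 155.72.157.0/25, 155.72.157.128/25


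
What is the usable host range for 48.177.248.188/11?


Network: 48.160.0.0
Broadcast: 48.191.255.255
First usable = network + 1
Last usable = broadcast - 1
Range: 48.160.0.1 to 48.191.255.254


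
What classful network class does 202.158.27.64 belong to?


First octet: 202
Binary: 11001010
110xxxxx -> Class C (192-223)
Class C, default mask 255.255.255.0 (/24)


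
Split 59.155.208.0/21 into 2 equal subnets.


New prefix = 21 + 1 = 22
Each subnet has 1024 addresses
  59.155.208.0/22
  59.155.212.0/22
Subnets: 59.155.208.0/22, 59.155.212.0/22


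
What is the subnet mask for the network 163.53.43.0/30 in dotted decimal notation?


/30 means 30 network bits, 2 host bits
Binary: 11111111111111111111111111111100
Mask: 255.255.255.252


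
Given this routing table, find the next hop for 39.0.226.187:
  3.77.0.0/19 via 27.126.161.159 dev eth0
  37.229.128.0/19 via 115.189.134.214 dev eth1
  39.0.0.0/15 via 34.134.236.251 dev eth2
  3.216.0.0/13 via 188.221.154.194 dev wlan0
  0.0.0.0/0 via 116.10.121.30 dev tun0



Longest prefix match for 39.0.226.187:
  /19 3.77.0.0: no
  /19 37.229.128.0: no
  /15 39.0.0.0: MATCH
  /13 3.216.0.0: no
  /0 0.0.0.0: MATCH
Selected: next-hop 34.134.236.251 via eth2 (matched /15)


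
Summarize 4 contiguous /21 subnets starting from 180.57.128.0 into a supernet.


Original prefix: /21
Number of subnets: 4 = 2^2
New prefix = 21 - 2 = 19
Supernet: 180.57.128.0/19


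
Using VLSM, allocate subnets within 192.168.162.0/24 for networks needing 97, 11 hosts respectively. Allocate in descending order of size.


97 hosts -> /25 (126 usable): 192.168.162.0/25
11 hosts -> /28 (14 usable): 192.168.162.128/28
Allocation: 192.168.162.0/25 (97 hosts, 126 usable); 192.168.162.128/28 (11 hosts, 14 usable)


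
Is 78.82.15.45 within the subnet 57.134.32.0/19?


Subnet network: 57.134.32.0
Test IP AND mask: 78.82.0.0
No, 78.82.15.45 is not in 57.134.32.0/19


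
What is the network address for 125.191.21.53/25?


IP:   01111101.10111111.00010101.00110101
Mask: 11111111.11111111.11111111.10000000
AND operation:
Net:  01111101.10111111.00010101.00000000
Network: 125.191.21.0/25


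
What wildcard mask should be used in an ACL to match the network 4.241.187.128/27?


Subnet mask: 255.255.255.224
Wildcard = 255.255.255.255 - subnet mask
255 - 255 = 0
255 - 255 = 0
255 - 255 = 0
255 - 224 = 31
Wildcard: 0.0.0.31


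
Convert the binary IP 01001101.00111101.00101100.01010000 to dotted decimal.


01001101 = 77
00111101 = 61
00101100 = 44
01010000 = 80
IP: 77.61.44.80


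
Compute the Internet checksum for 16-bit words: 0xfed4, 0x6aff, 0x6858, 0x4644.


Sum all words (with carry folding):
+ 0xfed4 = 0xfed4
+ 0x6aff = 0x69d4
+ 0x6858 = 0xd22c
+ 0x4644 = 0x1871
One's complement: ~0x1871
Checksum = 0xe78e


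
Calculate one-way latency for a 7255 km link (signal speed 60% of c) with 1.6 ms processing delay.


Speed = 0.6 * 3e5 km/s = 180000 km/s
Propagation delay = 7255 / 180000 = 0.0403 s = 40.3056 ms
Processing delay = 1.6 ms
Total one-way latency = 41.9056 ms


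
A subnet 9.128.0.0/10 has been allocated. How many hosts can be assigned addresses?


Host bits = 32 - 10 = 22
Total addresses = 2^22 = 4194304
Usable = total - 2 (network and broadcast)
Usable hosts: 4194302


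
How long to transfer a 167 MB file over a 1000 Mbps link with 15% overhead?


Effective throughput = 1000 * (1 - 15/100) = 850 Mbps
File size in Mb = 167 * 8 = 1336 Mb
Time = 1336 / 850
Time = 1.5718 seconds


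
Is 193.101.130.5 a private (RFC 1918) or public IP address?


RFC 1918 private ranges:
  10.0.0.0/8 (10.0.0.0 - 10.255.255.255)
  172.16.0.0/12 (172.16.0.0 - 172.31.255.255)
  192.168.0.0/16 (192.168.0.0 - 192.168.255.255)
Public (not in any RFC 1918 range)


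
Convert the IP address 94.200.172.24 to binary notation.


94 = 01011110
200 = 11001000
172 = 10101100
24 = 00011000
Binary: 01011110.11001000.10101100.00011000


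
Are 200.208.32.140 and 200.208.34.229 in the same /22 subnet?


Mask: 255.255.252.0
200.208.32.140 AND mask = 200.208.32.0
200.208.34.229 AND mask = 200.208.32.0
Yes, same subnet (200.208.32.0)


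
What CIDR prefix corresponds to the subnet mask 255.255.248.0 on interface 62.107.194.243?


Binary: 11111111.11111111.11111000.00000000
Count leading 1s
Prefix: /21


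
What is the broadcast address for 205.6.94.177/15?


Network: 205.6.0.0/15
Host bits = 17
Set all host bits to 1:
Broadcast: 205.7.255.255


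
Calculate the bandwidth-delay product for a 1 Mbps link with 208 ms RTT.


BDP = bandwidth * RTT
= 1 Mbps * 208 ms
= 1 * 1e6 * 208 / 1000 bits
= 208000 bits
= 26000 bytes
= 25.3906 KB
BDP = 208000 bits (26000 bytes)


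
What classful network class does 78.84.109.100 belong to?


First octet: 78
Binary: 01001110
0xxxxxxx -> Class A (1-126)
Class A, default mask 255.0.0.0 (/8)


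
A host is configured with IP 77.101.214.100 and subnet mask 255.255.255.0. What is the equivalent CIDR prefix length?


Binary: 11111111.11111111.11111111.00000000
Count leading 1s
Prefix: /24


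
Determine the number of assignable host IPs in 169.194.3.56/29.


Host bits = 32 - 29 = 3
Total addresses = 2^3 = 8
Usable = total - 2 (network and broadcast)
Usable hosts: 6


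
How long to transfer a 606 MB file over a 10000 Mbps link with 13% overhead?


Effective throughput = 10000 * (1 - 13/100) = 8700 Mbps
File size in Mb = 606 * 8 = 4848 Mb
Time = 4848 / 8700
Time = 0.5572 seconds


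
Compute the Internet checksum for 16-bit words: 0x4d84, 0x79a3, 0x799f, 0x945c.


Sum all words (with carry folding):
+ 0x4d84 = 0x4d84
+ 0x79a3 = 0xc727
+ 0x799f = 0x40c7
+ 0x945c = 0xd523
One's complement: ~0xd523
Checksum = 0x2adc


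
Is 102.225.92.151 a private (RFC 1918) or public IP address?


RFC 1918 private ranges:
  10.0.0.0/8 (10.0.0.0 - 10.255.255.255)
  172.16.0.0/12 (172.16.0.0 - 172.31.255.255)
  192.168.0.0/16 (192.168.0.0 - 192.168.255.255)
Public (not in any RFC 1918 range)


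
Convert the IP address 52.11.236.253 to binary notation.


52 = 00110100
11 = 00001011
236 = 11101100
253 = 11111101
Binary: 00110100.00001011.11101100.11111101


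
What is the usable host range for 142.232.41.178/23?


Network: 142.232.40.0
Broadcast: 142.232.41.255
First usable = network + 1
Last usable = broadcast - 1
Range: 142.232.40.1 to 142.232.41.254


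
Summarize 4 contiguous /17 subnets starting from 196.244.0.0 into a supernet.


Original prefix: /17
Number of subnets: 4 = 2^2
New prefix = 17 - 2 = 15
Supernet: 196.244.0.0/15


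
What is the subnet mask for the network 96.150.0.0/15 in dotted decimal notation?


/15 means 15 network bits, 17 host bits
Binary: 11111111111111100000000000000000
Mask: 255.254.0.0


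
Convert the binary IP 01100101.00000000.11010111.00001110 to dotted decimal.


01100101 = 101
00000000 = 0
11010111 = 215
00001110 = 14
IP: 101.0.215.14


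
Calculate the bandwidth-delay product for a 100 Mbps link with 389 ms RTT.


BDP = bandwidth * RTT
= 100 Mbps * 389 ms
= 100 * 1e6 * 389 / 1000 bits
= 38900000 bits
= 4862500 bytes
= 4748.5352 KB
BDP = 38900000 bits (4862500 bytes)


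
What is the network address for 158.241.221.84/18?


IP:   10011110.11110001.11011101.01010100
Mask: 11111111.11111111.11000000.00000000
AND operation:
Net:  10011110.11110001.11000000.00000000
Network: 158.241.192.0/18


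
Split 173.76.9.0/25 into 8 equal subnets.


New prefix = 25 + 3 = 28
Each subnet has 16 addresses
  173.76.9.0/28
  173.76.9.16/28
  173.76.9.32/28
  173.76.9.48/28
  173.76.9.64/28
  173.76.9.80/28
  173.76.9.96/28
  173.76.9.112/28
Subnets: 173.76.9.0/28, 173.76.9.16/28, 173.76.9.32/28, 173.76.9.48/28, 173.76.9.64/28, 173.76.9.80/28, 173.76.9.96/28, 173.76.9.112/28


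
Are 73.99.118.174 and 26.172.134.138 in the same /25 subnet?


Mask: 255.255.255.128
73.99.118.174 AND mask = 73.99.118.128
26.172.134.138 AND mask = 26.172.134.128
No, different subnets (73.99.118.128 vs 26.172.134.128)


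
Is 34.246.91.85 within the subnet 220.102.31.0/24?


Subnet network: 220.102.31.0
Test IP AND mask: 34.246.91.0
No, 34.246.91.85 is not in 220.102.31.0/24


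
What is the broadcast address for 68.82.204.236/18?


Network: 68.82.192.0/18
Host bits = 14
Set all host bits to 1:
Broadcast: 68.82.255.255


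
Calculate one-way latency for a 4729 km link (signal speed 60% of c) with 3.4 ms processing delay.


Speed = 0.6 * 3e5 km/s = 180000 km/s
Propagation delay = 4729 / 180000 = 0.0263 s = 26.2722 ms
Processing delay = 3.4 ms
Total one-way latency = 29.6722 ms


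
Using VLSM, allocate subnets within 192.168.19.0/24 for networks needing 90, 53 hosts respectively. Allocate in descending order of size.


90 hosts -> /25 (126 usable): 192.168.19.0/25
53 hosts -> /26 (62 usable): 192.168.19.128/26
Allocation: 192.168.19.0/25 (90 hosts, 126 usable); 192.168.19.128/26 (53 hosts, 62 usable)


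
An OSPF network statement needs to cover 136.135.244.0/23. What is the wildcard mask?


Subnet mask: 255.255.254.0
Wildcard = 255.255.255.255 - subnet mask
255 - 255 = 0
255 - 255 = 0
255 - 254 = 1
255 - 0 = 255
Wildcard: 0.0.1.255


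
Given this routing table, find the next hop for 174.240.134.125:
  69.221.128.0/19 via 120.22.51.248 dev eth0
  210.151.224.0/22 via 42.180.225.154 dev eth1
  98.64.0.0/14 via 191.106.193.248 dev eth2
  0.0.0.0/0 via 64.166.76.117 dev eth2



Longest prefix match for 174.240.134.125:
  /19 69.221.128.0: no
  /22 210.151.224.0: no
  /14 98.64.0.0: no
  /0 0.0.0.0: MATCH
Selected: next-hop 64.166.76.117 via eth2 (matched /0)


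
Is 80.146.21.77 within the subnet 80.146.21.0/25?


Subnet network: 80.146.21.0
Test IP AND mask: 80.146.21.0
Yes, 80.146.21.77 is in 80.146.21.0/25


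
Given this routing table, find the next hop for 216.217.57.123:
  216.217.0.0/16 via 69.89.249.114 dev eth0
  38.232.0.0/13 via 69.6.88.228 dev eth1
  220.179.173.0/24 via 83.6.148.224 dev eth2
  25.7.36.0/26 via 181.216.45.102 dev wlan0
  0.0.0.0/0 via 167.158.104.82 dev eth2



Longest prefix match for 216.217.57.123:
  /16 216.217.0.0: MATCH
  /13 38.232.0.0: no
  /24 220.179.173.0: no
  /26 25.7.36.0: no
  /0 0.0.0.0: MATCH
Selected: next-hop 69.89.249.114 via eth0 (matched /16)


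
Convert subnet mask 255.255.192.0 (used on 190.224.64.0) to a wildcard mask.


Subnet mask: 255.255.192.0
Wildcard = 255.255.255.255 - subnet mask
255 - 255 = 0
255 - 255 = 0
255 - 192 = 63
255 - 0 = 255
Wildcard: 0.0.63.255


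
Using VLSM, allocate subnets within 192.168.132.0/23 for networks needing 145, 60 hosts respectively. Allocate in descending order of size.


145 hosts -> /24 (254 usable): 192.168.132.0/24
60 hosts -> /26 (62 usable): 192.168.133.0/26
Allocation: 192.168.132.0/24 (145 hosts, 254 usable); 192.168.133.0/26 (60 hosts, 62 usable)


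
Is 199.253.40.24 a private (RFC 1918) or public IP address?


RFC 1918 private ranges:
  10.0.0.0/8 (10.0.0.0 - 10.255.255.255)
  172.16.0.0/12 (172.16.0.0 - 172.31.255.255)
  192.168.0.0/16 (192.168.0.0 - 192.168.255.255)
Public (not in any RFC 1918 range)


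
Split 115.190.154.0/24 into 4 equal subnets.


New prefix = 24 + 2 = 26
Each subnet has 64 addresses
  115.190.154.0/26
  115.190.154.64/26
  115.190.154.128/26
  115.190.154.192/26
Subnets: 115.190.154.0/26, 115.190.154.64/26, 115.190.154.128/26, 115.190.154.192/26


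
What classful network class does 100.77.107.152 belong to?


First octet: 100
Binary: 01100100
0xxxxxxx -> Class A (1-126)
Class A, default mask 255.0.0.0 (/8)


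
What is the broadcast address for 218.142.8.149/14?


Network: 218.140.0.0/14
Host bits = 18
Set all host bits to 1:
Broadcast: 218.143.255.255


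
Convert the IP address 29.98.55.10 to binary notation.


29 = 00011101
98 = 01100010
55 = 00110111
10 = 00001010
Binary: 00011101.01100010.00110111.00001010


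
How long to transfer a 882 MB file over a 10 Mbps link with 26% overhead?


Effective throughput = 10 * (1 - 26/100) = 7.4 Mbps
File size in Mb = 882 * 8 = 7056 Mb
Time = 7056 / 7.4
Time = 953.5135 seconds


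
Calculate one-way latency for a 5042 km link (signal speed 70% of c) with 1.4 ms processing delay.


Speed = 0.7 * 3e5 km/s = 210000 km/s
Propagation delay = 5042 / 210000 = 0.024 s = 24.0095 ms
Processing delay = 1.4 ms
Total one-way latency = 25.4095 ms


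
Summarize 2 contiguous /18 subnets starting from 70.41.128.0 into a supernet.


Original prefix: /18
Number of subnets: 2 = 2^1
New prefix = 18 - 1 = 17
Supernet: 70.41.128.0/17


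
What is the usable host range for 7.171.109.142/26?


Network: 7.171.109.128
Broadcast: 7.171.109.191
First usable = network + 1
Last usable = broadcast - 1
Range: 7.171.109.129 to 7.171.109.190


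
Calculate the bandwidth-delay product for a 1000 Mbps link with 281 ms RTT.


BDP = bandwidth * RTT
= 1000 Mbps * 281 ms
= 1000 * 1e6 * 281 / 1000 bits
= 281000000 bits
= 35125000 bytes
= 34301.7578 KB
BDP = 281000000 bits (35125000 bytes)


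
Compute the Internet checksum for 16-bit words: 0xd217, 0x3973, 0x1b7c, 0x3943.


Sum all words (with carry folding):
+ 0xd217 = 0xd217
+ 0x3973 = 0x0b8b
+ 0x1b7c = 0x2707
+ 0x3943 = 0x604a
One's complement: ~0x604a
Checksum = 0x9fb5


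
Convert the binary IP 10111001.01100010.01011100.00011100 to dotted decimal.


10111001 = 185
01100010 = 98
01011100 = 92
00011100 = 28
IP: 185.98.92.28


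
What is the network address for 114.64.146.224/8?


IP:   01110010.01000000.10010010.11100000
Mask: 11111111.00000000.00000000.00000000
AND operation:
Net:  01110010.00000000.00000000.00000000
Network: 114.0.0.0/8


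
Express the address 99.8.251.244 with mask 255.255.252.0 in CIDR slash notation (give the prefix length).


Binary: 11111111.11111111.11111100.00000000
Count leading 1s
Prefix: /22


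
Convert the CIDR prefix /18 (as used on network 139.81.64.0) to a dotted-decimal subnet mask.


/18 means 18 network bits, 14 host bits
Binary: 11111111111111111100000000000000
Mask: 255.255.192.0


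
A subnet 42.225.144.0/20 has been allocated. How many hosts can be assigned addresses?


Host bits = 32 - 20 = 12
Total addresses = 2^12 = 4096
Usable = total - 2 (network and broadcast)
Usable hosts: 4094


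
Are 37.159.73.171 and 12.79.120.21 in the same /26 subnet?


Mask: 255.255.255.192
37.159.73.171 AND mask = 37.159.73.128
12.79.120.21 AND mask = 12.79.120.0
No, different subnets (37.159.73.128 vs 12.79.120.0)


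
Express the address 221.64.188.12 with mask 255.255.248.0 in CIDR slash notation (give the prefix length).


Binary: 11111111.11111111.11111000.00000000
Count leading 1s
Prefix: /21


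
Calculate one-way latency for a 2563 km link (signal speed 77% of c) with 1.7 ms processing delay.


Speed = 0.77 * 3e5 km/s = 231000 km/s
Propagation delay = 2563 / 231000 = 0.0111 s = 11.0952 ms
Processing delay = 1.7 ms
Total one-way latency = 12.7952 ms


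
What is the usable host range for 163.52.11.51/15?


Network: 163.52.0.0
Broadcast: 163.53.255.255
First usable = network + 1
Last usable = broadcast - 1
Range: 163.52.0.1 to 163.53.255.254


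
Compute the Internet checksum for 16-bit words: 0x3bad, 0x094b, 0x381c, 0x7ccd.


Sum all words (with carry folding):
+ 0x3bad = 0x3bad
+ 0x094b = 0x44f8
+ 0x381c = 0x7d14
+ 0x7ccd = 0xf9e1
One's complement: ~0xf9e1
Checksum = 0x061e


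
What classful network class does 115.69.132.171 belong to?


First octet: 115
Binary: 01110011
0xxxxxxx -> Class A (1-126)
Class A, default mask 255.0.0.0 (/8)


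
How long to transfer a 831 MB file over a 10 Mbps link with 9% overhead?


Effective throughput = 10 * (1 - 9/100) = 9.1 Mbps
File size in Mb = 831 * 8 = 6648 Mb
Time = 6648 / 9.1
Time = 730.5495 seconds


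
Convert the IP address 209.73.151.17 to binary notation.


209 = 11010001
73 = 01001001
151 = 10010111
17 = 00010001
Binary: 11010001.01001001.10010111.00010001


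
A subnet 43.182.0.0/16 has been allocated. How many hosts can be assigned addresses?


Host bits = 32 - 16 = 16
Total addresses = 2^16 = 65536
Usable = total - 2 (network and broadcast)
Usable hosts: 65534


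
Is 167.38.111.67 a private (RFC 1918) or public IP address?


RFC 1918 private ranges:
  10.0.0.0/8 (10.0.0.0 - 10.255.255.255)
  172.16.0.0/12 (172.16.0.0 - 172.31.255.255)
  192.168.0.0/16 (192.168.0.0 - 192.168.255.255)
Public (not in any RFC 1918 range)


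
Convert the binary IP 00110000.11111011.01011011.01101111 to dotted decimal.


00110000 = 48
11111011 = 251
01011011 = 91
01101111 = 111
IP: 48.251.91.111


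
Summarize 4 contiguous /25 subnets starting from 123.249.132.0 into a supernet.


Original prefix: /25
Number of subnets: 4 = 2^2
New prefix = 25 - 2 = 23
Supernet: 123.249.132.0/23


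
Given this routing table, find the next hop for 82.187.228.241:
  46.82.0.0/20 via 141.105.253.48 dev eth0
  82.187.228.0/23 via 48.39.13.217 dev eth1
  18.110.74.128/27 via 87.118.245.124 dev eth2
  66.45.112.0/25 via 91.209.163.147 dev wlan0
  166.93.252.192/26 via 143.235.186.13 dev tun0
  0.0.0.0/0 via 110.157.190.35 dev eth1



Longest prefix match for 82.187.228.241:
  /20 46.82.0.0: no
  /23 82.187.228.0: MATCH
  /27 18.110.74.128: no
  /25 66.45.112.0: no
  /26 166.93.252.192: no
  /0 0.0.0.0: MATCH
Selected: next-hop 48.39.13.217 via eth1 (matched /23)


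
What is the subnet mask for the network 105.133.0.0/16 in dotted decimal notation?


/16 means 16 network bits, 16 host bits
Binary: 11111111111111110000000000000000
Mask: 255.255.0.0


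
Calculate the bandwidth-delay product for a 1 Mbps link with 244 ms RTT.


BDP = bandwidth * RTT
= 1 Mbps * 244 ms
= 1 * 1e6 * 244 / 1000 bits
= 244000 bits
= 30500 bytes
= 29.7852 KB
BDP = 244000 bits (30500 bytes)


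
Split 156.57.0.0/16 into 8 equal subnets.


New prefix = 16 + 3 = 19
Each subnet has 8192 addresses
  156.57.0.0/19
  156.57.32.0/19
  156.57.64.0/19
  156.57.96.0/19
  156.57.128.0/19
  156.57.160.0/19
  156.57.192.0/19
  156.57.224.0/19
Subnets: 156.57.0.0/19, 156.57.32.0/19, 156.57.64.0/19, 156.57.96.0/19, 156.57.128.0/19, 156.57.160.0/19, 156.57.192.0/19, 156.57.224.0/19


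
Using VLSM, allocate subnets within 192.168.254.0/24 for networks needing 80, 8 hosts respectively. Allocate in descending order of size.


80 hosts -> /25 (126 usable): 192.168.254.0/25
8 hosts -> /28 (14 usable): 192.168.254.128/28
Allocation: 192.168.254.0/25 (80 hosts, 126 usable); 192.168.254.128/28 (8 hosts, 14 usable)


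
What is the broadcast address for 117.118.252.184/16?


Network: 117.118.0.0/16
Host bits = 16
Set all host bits to 1:
Broadcast: 117.118.255.255


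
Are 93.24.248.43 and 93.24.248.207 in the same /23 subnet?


Mask: 255.255.254.0
93.24.248.43 AND mask = 93.24.248.0
93.24.248.207 AND mask = 93.24.248.0
Yes, same subnet (93.24.248.0)


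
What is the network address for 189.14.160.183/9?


IP:   10111101.00001110.10100000.10110111
Mask: 11111111.10000000.00000000.00000000
AND operation:
Net:  10111101.00000000.00000000.00000000
Network: 189.0.0.0/9


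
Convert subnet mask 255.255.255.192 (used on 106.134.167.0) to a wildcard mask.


Subnet mask: 255.255.255.192
Wildcard = 255.255.255.255 - subnet mask
255 - 255 = 0
255 - 255 = 0
255 - 255 = 0
255 - 192 = 63
Wildcard: 0.0.0.63


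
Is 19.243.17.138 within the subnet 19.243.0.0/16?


Subnet network: 19.243.0.0
Test IP AND mask: 19.243.0.0
Yes, 19.243.17.138 is in 19.243.0.0/16


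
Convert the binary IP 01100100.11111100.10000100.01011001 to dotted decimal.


01100100 = 100
11111100 = 252
10000100 = 132
01011001 = 89
IP: 100.252.132.89


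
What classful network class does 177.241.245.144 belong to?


First octet: 177
Binary: 10110001
10xxxxxx -> Class B (128-191)
Class B, default mask 255.255.0.0 (/16)


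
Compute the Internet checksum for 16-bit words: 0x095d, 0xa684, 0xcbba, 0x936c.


Sum all words (with carry folding):
+ 0x095d = 0x095d
+ 0xa684 = 0xafe1
+ 0xcbba = 0x7b9c
+ 0x936c = 0x0f09
One's complement: ~0x0f09
Checksum = 0xf0f6


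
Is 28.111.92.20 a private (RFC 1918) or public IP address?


RFC 1918 private ranges:
  10.0.0.0/8 (10.0.0.0 - 10.255.255.255)
  172.16.0.0/12 (172.16.0.0 - 172.31.255.255)
  192.168.0.0/16 (192.168.0.0 - 192.168.255.255)
Public (not in any RFC 1918 range)


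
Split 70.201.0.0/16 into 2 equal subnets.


New prefix = 16 + 1 = 17
Each subnet has 32768 addresses
  70.201.0.0/17
  70.201.128.0/17
Subnets: 70.201.0.0/17, 70.201.128.0/17


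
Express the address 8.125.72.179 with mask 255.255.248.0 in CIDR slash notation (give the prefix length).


Binary: 11111111.11111111.11111000.00000000
Count leading 1s
Prefix: /21


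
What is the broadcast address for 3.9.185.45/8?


Network: 3.0.0.0/8
Host bits = 24
Set all host bits to 1:
Broadcast: 3.255.255.255


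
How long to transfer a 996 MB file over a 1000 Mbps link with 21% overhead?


Effective throughput = 1000 * (1 - 21/100) = 790 Mbps
File size in Mb = 996 * 8 = 7968 Mb
Time = 7968 / 790
Time = 10.0861 seconds


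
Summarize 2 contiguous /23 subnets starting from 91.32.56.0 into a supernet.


Original prefix: /23
Number of subnets: 2 = 2^1
New prefix = 23 - 1 = 22
Supernet: 91.32.56.0/22


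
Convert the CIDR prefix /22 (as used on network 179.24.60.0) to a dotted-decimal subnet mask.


/22 means 22 network bits, 10 host bits
Binary: 11111111111111111111110000000000
Mask: 255.255.252.0


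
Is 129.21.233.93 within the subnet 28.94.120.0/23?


Subnet network: 28.94.120.0
Test IP AND mask: 129.21.232.0
No, 129.21.233.93 is not in 28.94.120.0/23


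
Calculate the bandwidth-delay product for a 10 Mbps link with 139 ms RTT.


BDP = bandwidth * RTT
= 10 Mbps * 139 ms
= 10 * 1e6 * 139 / 1000 bits
= 1390000 bits
= 173750 bytes
= 169.6777 KB
BDP = 1390000 bits (173750 bytes)


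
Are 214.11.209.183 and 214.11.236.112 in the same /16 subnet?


Mask: 255.255.0.0
214.11.209.183 AND mask = 214.11.0.0
214.11.236.112 AND mask = 214.11.0.0
Yes, same subnet (214.11.0.0)


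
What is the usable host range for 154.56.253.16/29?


Network: 154.56.253.16
Broadcast: 154.56.253.23
First usable = network + 1
Last usable = broadcast - 1
Range: 154.56.253.17 to 154.56.253.22


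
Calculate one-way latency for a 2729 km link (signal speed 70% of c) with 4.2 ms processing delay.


Speed = 0.7 * 3e5 km/s = 210000 km/s
Propagation delay = 2729 / 210000 = 0.013 s = 12.9952 ms
Processing delay = 4.2 ms
Total one-way latency = 17.1952 ms


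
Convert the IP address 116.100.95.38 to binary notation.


116 = 01110100
100 = 01100100
95 = 01011111
38 = 00100110
Binary: 01110100.01100100.01011111.00100110


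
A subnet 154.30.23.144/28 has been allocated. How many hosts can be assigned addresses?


Host bits = 32 - 28 = 4
Total addresses = 2^4 = 16
Usable = total - 2 (network and broadcast)
Usable hosts: 14


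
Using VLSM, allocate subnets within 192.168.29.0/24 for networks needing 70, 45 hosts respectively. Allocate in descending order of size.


70 hosts -> /25 (126 usable): 192.168.29.0/25
45 hosts -> /26 (62 usable): 192.168.29.128/26
Allocation: 192.168.29.0/25 (70 hosts, 126 usable); 192.168.29.128/26 (45 hosts, 62 usable)


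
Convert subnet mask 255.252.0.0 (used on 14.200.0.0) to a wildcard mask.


Subnet mask: 255.252.0.0
Wildcard = 255.255.255.255 - subnet mask
255 - 255 = 0
255 - 252 = 3
255 - 0 = 255
255 - 0 = 255
Wildcard: 0.3.255.255
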